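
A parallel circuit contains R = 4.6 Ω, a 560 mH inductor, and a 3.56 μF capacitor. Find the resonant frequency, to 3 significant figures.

ω₀ = 1/√(LC) = 1/√(0.56 × 3.56e-06) = 708.2 rad/s
f₀ = ω₀/(2π) = 113 Hz

113 Hz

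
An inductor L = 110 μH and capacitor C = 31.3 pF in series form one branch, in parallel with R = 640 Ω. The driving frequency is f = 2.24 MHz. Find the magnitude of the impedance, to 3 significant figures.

ω = 2πf = 1.407e+07 rad/s
X_L = ωL = 1550 Ω
X_C = 1/(ωC) = 2270 Ω
Branch 1: Z₁ = R = 640 Ω
Branch 2 (series LC): Z₂ = j(X_L − X_C) = −j722 Ω
Parallel: Z = Z₁Z₂/(Z₁+Z₂), |Z| = 479 Ω, ∠Z = -41.6°

479 Ω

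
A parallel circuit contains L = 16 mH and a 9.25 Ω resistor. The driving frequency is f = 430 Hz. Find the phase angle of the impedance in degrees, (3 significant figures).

12.1°

ω = 2πf = 2702 rad/s
X_L = ωL = 43.2 Ω
Parallel: admittances add. Y = 1/R + 1/(jωL)
Y = (0.108 − j0.0231) S
|Y| = 0.111 S → |Z| = 1/|Y| = 9.05 Ω, ∠Z = −∠Y = 12.1°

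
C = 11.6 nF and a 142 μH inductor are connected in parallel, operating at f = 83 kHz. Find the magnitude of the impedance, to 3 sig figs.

ω = 2πf = 521500 rad/s
X_L = ωL = 74.1 Ω
X_C = 1/(ωC) = 165 Ω
Parallel: admittances add. Y = 1/(jωL) + jωC
Y = (0 − j0.00745) S
|Y| = 0.00745 S → |Z| = 1/|Y| = 134 Ω, ∠Z = −∠Y = 90.0°

134 Ω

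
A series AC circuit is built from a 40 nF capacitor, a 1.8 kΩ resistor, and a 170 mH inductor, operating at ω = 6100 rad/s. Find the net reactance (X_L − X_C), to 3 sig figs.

-3060 Ω

X_L = ωL = 1040 Ω
X_C = 1/(ωC) = 4100 Ω
X = 1040 − 4100 = -3060 Ω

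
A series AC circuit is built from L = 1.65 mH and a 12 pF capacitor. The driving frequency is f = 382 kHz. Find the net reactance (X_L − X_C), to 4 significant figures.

ω = 2πf = 2.4e+06 rad/s
X_L = ωL = 3960 Ω
X_C = 1/(ωC) = 34720 Ω
X = 3960 − 34720 = -30760 Ω

-30760 Ω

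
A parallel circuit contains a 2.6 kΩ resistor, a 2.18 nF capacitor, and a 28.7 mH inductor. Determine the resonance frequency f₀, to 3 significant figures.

ω₀ = 1/√(LC) = 1/√(0.0287 × 2.18e-09) = 126400 rad/s
f₀ = ω₀/(2π) = 20.1 kHz

20.1 kHz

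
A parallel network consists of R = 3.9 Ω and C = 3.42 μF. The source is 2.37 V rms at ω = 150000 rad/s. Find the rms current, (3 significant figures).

X_C = 1/(ωC) = 1.95 Ω
Parallel: admittances add. Y = 1/R + jωC
Y = (0.256 + j0.513) S
|Y| = 0.574 S → |Z| = 1/|Y| = 1.74 Ω, ∠Z = −∠Y = -63.4°
I = V/|Z| = 2.37/1.74 = 1.36 A

1.36 A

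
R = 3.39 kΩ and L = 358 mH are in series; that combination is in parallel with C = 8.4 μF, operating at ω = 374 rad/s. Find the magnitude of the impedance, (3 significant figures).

318 Ω

X_L = ωL = 134 Ω
X_C = 1/(ωC) = 318 Ω
Branch 1 (R+jX_L): Z₁ = 3390 + j134 Ω, |Z₁| = 3390 Ω
Branch 2 (−jX_C): Z₂ = −j318 Ω
Parallel: Z = Z₁Z₂/(Z₁+Z₂), |Z| = 318 Ω, ∠Z = -84.6°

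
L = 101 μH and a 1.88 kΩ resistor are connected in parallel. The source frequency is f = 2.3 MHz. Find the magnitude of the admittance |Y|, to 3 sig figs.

ω = 2πf = 1.445e+07 rad/s
X_L = ωL = 1460 Ω
Parallel: admittances add. Y = 1/R + 1/(jωL)
Y = (0.000532 − j0.000685) S
|Y| = 0.000867 S → |Z| = 1/|Y| = 1150 Ω, ∠Z = −∠Y = 52.2°

867 μS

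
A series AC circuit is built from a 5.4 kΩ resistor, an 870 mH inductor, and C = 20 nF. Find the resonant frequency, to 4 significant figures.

ω₀ = 1/√(LC) = 1/√(0.87 × 2e-08) = 7581 rad/s
f₀ = ω₀/(2π) = 1.207 kHz

1.207 kHz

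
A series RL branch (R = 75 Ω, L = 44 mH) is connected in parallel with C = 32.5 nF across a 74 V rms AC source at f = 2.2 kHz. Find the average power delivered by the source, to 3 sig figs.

ω = 2πf = 13820 rad/s
X_L = ωL = 608 Ω
X_C = 1/(ωC) = 2230 Ω
Branch 1 (R+jX_L): Z₁ = 75.0 + j608 Ω, |Z₁| = 613 Ω
Branch 2 (−jX_C): Z₂ = −j2230 Ω
Parallel: Z = Z₁Z₂/(Z₁+Z₂), |Z| = 842 Ω, ∠Z = 80.3°
I = V/|Z| = 87.9 mA
P = VI cos φ = 74 × 0.0879 × cos(80.3°) = 1.09 W

1.09 W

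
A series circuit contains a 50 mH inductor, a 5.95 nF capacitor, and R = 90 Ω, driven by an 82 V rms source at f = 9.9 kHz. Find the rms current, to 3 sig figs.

196 mA

ω = 2πf = 62200 rad/s
X_L = ωL = 3110 Ω
X_C = 1/(ωC) = 2700 Ω
Net reactance X = X_L − X_C = 408 Ω
Z = 90.0 + j408 Ω
|Z| = √(90.0² + 408²) = 418 Ω
I = V/|Z| = 82/418 = 196 mA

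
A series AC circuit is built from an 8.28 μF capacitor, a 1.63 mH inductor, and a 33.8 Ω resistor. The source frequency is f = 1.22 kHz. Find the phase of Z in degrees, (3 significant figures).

ω = 2πf = 7665 rad/s
X_L = ωL = 12.5 Ω
X_C = 1/(ωC) = 15.8 Ω
Net reactance X = X_L − X_C = -3.26 Ω
Z = 33.8 − j3.26 Ω
|Z| = √(33.8² + 3.26²) = 34.0 Ω
∠Z = arctan(-3.26/33.8) = -5.51°

-5.51°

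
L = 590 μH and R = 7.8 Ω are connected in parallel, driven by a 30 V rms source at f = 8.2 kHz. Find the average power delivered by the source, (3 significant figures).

ω = 2πf = 51520 rad/s
X_L = ωL = 30.4 Ω
Parallel: admittances add. Y = 1/R + 1/(jωL)
Y = (0.128 − j0.0329) S
|Y| = 0.132 S → |Z| = 1/|Y| = 7.56 Ω, ∠Z = −∠Y = 14.4°
I = V/|Z| = 3.97 A
P = VI cos φ = 30 × 3.97 × cos(14.4°) = 115 W

115 W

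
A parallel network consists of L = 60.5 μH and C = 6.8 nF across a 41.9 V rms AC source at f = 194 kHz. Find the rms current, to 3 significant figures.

221 mA

ω = 2πf = 1.219e+06 rad/s
X_L = ωL = 73.7 Ω
X_C = 1/(ωC) = 121 Ω
Parallel: admittances add. Y = 1/(jωL) + jωC
Y = (0 − j0.00527) S
|Y| = 0.00527 S → |Z| = 1/|Y| = 190 Ω, ∠Z = −∠Y = 90.0°
I = V/|Z| = 41.9/190 = 221 mA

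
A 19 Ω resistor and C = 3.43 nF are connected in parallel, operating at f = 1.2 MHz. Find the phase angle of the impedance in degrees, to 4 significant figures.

-26.17°

ω = 2πf = 7.54e+06 rad/s
X_C = 1/(ωC) = 38.67 Ω
Parallel: admittances add. Y = 1/R + jωC
Y = (0.05263 + j0.02586) S
|Y| = 0.05864 S → |Z| = 1/|Y| = 17.05 Ω, ∠Z = −∠Y = -26.17°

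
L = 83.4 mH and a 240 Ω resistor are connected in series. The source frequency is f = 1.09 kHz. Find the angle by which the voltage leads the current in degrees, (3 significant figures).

67.2°

ω = 2πf = 6849 rad/s
X_L = ωL = 571 Ω
Z = 240 + j571 Ω
|Z| = √(240² + 571²) = 620 Ω
∠Z = arctan(571/240) = 67.2°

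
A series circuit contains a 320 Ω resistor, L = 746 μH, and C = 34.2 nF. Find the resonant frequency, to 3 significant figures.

ω₀ = 1/√(LC) = 1/√(0.000746 × 3.42e-08) = 198000 rad/s
f₀ = ω₀/(2π) = 31.5 kHz

31.5 kHz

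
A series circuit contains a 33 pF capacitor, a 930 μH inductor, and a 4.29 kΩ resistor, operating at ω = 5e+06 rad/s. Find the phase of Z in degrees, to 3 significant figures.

X_L = ωL = 4650 Ω
X_C = 1/(ωC) = 6060 Ω
Net reactance X = X_L − X_C = -1410 Ω
Z = 4290 − j1410 Ω
|Z| = √(4290² + 1410²) = 4520 Ω
∠Z = arctan(-1410/4290) = -18.2°

-18.2°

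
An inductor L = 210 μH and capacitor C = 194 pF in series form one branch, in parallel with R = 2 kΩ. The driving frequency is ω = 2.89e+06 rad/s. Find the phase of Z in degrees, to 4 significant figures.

-59.53°

X_L = ωL = 606.9 Ω
X_C = 1/(ωC) = 1784 Ω
Branch 1: Z₁ = R = 2000 Ω
Branch 2 (series LC): Z₂ = j(X_L − X_C) = −j1177 Ω
Parallel: Z = Z₁Z₂/(Z₁+Z₂), |Z| = 1014 Ω, ∠Z = -59.53°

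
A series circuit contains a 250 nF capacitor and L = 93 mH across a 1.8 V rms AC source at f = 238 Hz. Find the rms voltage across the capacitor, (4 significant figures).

ω = 2πf = 1495 rad/s
X_L = ωL = 139.1 Ω
X_C = 1/(ωC) = 2675 Ω
Net reactance X = X_L − X_C = -2536 Ω
Z = − j2536 Ω
|Z| = √(0² + 2536²) = 2536 Ω
I = V/|Z| = 709.8 μA
V_C = I·|Z_C| = 0.0007098 × 2675 = 1.899 V

1.899 V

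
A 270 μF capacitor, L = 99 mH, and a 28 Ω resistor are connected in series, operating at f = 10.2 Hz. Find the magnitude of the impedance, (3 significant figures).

58.6 Ω

ω = 2πf = 64.09 rad/s
X_L = ωL = 6.34 Ω
X_C = 1/(ωC) = 57.8 Ω
Net reactance X = X_L − X_C = -51.4 Ω
Z = 28.0 − j51.4 Ω
|Z| = √(28.0² + 51.4²) = 58.6 Ω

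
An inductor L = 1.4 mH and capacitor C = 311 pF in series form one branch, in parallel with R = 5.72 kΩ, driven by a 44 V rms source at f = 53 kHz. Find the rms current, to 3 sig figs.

ω = 2πf = 333000 rad/s
X_L = ωL = 466 Ω
X_C = 1/(ωC) = 9660 Ω
Branch 1: Z₁ = R = 5720 Ω
Branch 2 (series LC): Z₂ = j(X_L − X_C) = −j9190 Ω
Parallel: Z = Z₁Z₂/(Z₁+Z₂), |Z| = 4860 Ω, ∠Z = -31.9°
I = V/|Z| = 44/4860 = 9.06 mA

9.06 mA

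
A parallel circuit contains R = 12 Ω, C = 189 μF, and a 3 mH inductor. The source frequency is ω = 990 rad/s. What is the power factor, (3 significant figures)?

X_L = ωL = 2.97 Ω
X_C = 1/(ωC) = 5.34 Ω
Parallel: admittances add. Y = 1/R + 1/(jωL) + jωC
Y = (0.0833 − j0.150) S
|Y| = 0.171 S → |Z| = 1/|Y| = 5.84 Ω, ∠Z = −∠Y = 60.9°
cos φ = cos(60.9°) = 0.487

0.487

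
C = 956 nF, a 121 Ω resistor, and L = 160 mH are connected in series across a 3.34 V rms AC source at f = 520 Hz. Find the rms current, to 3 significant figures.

14.2 mA

ω = 2πf = 3267 rad/s
X_L = ωL = 523 Ω
X_C = 1/(ωC) = 320 Ω
Net reactance X = X_L − X_C = 203 Ω
Z = 121 + j203 Ω
|Z| = √(121² + 203²) = 236 Ω
I = V/|Z| = 3.34/236 = 14.2 mA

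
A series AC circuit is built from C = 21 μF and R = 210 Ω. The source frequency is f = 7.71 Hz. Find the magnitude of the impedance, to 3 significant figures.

1010 Ω

ω = 2πf = 48.44 rad/s
X_C = 1/(ωC) = 983 Ω
Z = 210 − j983 Ω
|Z| = √(210² + 983²) = 1010 Ω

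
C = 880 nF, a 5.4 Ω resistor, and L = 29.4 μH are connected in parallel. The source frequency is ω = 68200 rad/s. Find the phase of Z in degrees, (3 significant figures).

67.1°

X_L = ωL = 2.01 Ω
X_C = 1/(ωC) = 16.7 Ω
Parallel: admittances add. Y = 1/R + 1/(jωL) + jωC
Y = (0.185 − j0.439) S
|Y| = 0.476 S → |Z| = 1/|Y| = 2.10 Ω, ∠Z = −∠Y = 67.1°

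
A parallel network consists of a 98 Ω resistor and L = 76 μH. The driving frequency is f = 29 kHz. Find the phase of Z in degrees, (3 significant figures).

ω = 2πf = 182200 rad/s
X_L = ωL = 13.8 Ω
Parallel: admittances add. Y = 1/R + 1/(jωL)
Y = (0.0102 − j0.0722) S
|Y| = 0.0729 S → |Z| = 1/|Y| = 13.7 Ω, ∠Z = −∠Y = 82.0°

82.0°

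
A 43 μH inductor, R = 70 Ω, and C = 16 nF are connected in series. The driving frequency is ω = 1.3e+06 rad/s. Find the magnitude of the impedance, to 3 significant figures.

70.4 Ω

X_L = ωL = 55.9 Ω
X_C = 1/(ωC) = 48.1 Ω
Net reactance X = X_L − X_C = 7.82 Ω
Z = 70.0 + j7.82 Ω
|Z| = √(70.0² + 7.82²) = 70.4 Ω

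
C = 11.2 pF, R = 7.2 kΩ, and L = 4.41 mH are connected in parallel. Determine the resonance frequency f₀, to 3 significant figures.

ω₀ = 1/√(LC) = 1/√(0.00441 × 1.12e-11) = 4.5e+06 rad/s
f₀ = ω₀/(2π) = 716 kHz

716 kHz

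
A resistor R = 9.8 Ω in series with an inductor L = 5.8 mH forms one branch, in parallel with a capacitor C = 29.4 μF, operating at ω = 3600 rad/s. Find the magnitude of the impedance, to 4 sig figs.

X_L = ωL = 20.88 Ω
X_C = 1/(ωC) = 9.448 Ω
Branch 1 (R+jX_L): Z₁ = 9.800 + j20.88 Ω, |Z₁| = 23.07 Ω
Branch 2 (−jX_C): Z₂ = −j9.448 Ω
Parallel: Z = Z₁Z₂/(Z₁+Z₂), |Z| = 14.47 Ω, ∠Z = -74.54°

14.47 Ω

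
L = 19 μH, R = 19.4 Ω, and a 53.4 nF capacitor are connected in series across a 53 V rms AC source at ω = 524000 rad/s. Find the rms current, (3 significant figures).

1.64 A

X_L = ωL = 9.96 Ω
X_C = 1/(ωC) = 35.7 Ω
Net reactance X = X_L − X_C = -25.8 Ω
Z = 19.4 − j25.8 Ω
|Z| = √(19.4² + 25.8²) = 32.3 Ω
I = V/|Z| = 53/32.3 = 1.64 A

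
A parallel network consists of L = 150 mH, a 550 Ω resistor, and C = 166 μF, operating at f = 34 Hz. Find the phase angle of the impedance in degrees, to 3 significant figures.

ω = 2πf = 213.6 rad/s
X_L = ωL = 32.0 Ω
X_C = 1/(ωC) = 28.2 Ω
Parallel: admittances add. Y = 1/R + 1/(jωL) + jωC
Y = (0.00182 + j0.00426) S
|Y| = 0.00463 S → |Z| = 1/|Y| = 216 Ω, ∠Z = −∠Y = -66.9°

-66.9°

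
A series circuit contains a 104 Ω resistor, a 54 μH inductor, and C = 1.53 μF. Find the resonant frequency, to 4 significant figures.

ω₀ = 1/√(LC) = 1/√(5.4e-05 × 1.53e-06) = 110000 rad/s
f₀ = ω₀/(2π) = 17.51 kHz

17.51 kHz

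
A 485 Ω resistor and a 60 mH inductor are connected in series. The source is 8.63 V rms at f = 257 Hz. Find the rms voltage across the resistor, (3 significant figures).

ω = 2πf = 1615 rad/s
X_L = ωL = 96.9 Ω
Z = 485 + j96.9 Ω
|Z| = √(485² + 96.9²) = 495 Ω
I = V/|Z| = 17.4 mA
V_R = I·|Z_R| = 0.0174 × 485 = 8.46 V

8.46 V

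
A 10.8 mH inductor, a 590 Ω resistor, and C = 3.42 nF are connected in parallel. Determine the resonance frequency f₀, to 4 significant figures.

ω₀ = 1/√(LC) = 1/√(0.0108 × 3.42e-09) = 164500 rad/s
f₀ = ω₀/(2π) = 26.19 kHz

26.19 kHz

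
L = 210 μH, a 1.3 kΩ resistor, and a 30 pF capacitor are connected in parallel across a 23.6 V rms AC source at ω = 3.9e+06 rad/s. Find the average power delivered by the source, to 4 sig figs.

X_L = ωL = 819.0 Ω
X_C = 1/(ωC) = 8547 Ω
Parallel: admittances add. Y = 1/R + 1/(jωL) + jωC
Y = (0.0007692 − j0.001104) S
|Y| = 0.001346 S → |Z| = 1/|Y| = 743.2 Ω, ∠Z = −∠Y = 55.13°
I = V/|Z| = 31.76 mA
P = VI cos φ = 23.6 × 0.03176 × cos(55.13°) = 428.4 mW

428.4 mW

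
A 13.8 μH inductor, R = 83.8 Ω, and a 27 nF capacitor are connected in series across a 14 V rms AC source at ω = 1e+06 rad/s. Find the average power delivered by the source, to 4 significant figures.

2.172 W

X_L = ωL = 13.80 Ω
X_C = 1/(ωC) = 37.04 Ω
Net reactance X = X_L − X_C = -23.24 Ω
Z = 83.80 − j23.24 Ω
|Z| = √(83.80² + 23.24²) = 86.96 Ω
∠Z = arctan(-23.24/83.80) = -15.50°
I = V/|Z| = 161.0 mA
P = VI cos φ = 14 × 0.1610 × cos(-15.50°) = 2.172 W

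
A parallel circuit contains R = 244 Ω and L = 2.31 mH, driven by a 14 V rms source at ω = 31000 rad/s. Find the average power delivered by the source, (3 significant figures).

803 mW

X_L = ωL = 71.6 Ω
Parallel: admittances add. Y = 1/R + 1/(jωL)
Y = (0.00410 − j0.0140) S
|Y| = 0.0146 S → |Z| = 1/|Y| = 68.7 Ω, ∠Z = −∠Y = 73.6°
I = V/|Z| = 204 mA
P = VI cos φ = 14 × 0.204 × cos(73.6°) = 803 mW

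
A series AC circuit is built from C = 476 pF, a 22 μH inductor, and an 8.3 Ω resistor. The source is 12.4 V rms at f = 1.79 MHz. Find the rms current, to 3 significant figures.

203 mA

ω = 2πf = 1.125e+07 rad/s
X_L = ωL = 247 Ω
X_C = 1/(ωC) = 187 Ω
Net reactance X = X_L − X_C = 60.6 Ω
Z = 8.30 + j60.6 Ω
|Z| = √(8.30² + 60.6²) = 61.2 Ω
I = V/|Z| = 12.4/61.2 = 203 mA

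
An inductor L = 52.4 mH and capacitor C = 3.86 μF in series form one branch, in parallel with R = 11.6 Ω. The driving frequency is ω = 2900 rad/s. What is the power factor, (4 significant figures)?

X_L = ωL = 152.0 Ω
X_C = 1/(ωC) = 89.33 Ω
Branch 1: Z₁ = R = 11.60 Ω
Branch 2 (series LC): Z₂ = j(X_L − X_C) = j62.63 Ω
Parallel: Z = Z₁Z₂/(Z₁+Z₂), |Z| = 11.41 Ω, ∠Z = 10.49°
cos φ = cos(10.49°) = 0.9833

0.9833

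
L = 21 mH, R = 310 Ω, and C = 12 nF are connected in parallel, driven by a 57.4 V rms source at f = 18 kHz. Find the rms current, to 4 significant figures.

192.8 mA

ω = 2πf = 113100 rad/s
X_L = ωL = 2375 Ω
X_C = 1/(ωC) = 736.8 Ω
Parallel: admittances add. Y = 1/R + 1/(jωL) + jωC
Y = (0.003226 + j0.0009361) S
|Y| = 0.003359 S → |Z| = 1/|Y| = 297.7 Ω, ∠Z = −∠Y = -16.18°
I = V/|Z| = 57.4/297.7 = 192.8 mA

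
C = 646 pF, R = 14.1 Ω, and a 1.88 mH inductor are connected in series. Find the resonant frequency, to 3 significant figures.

ω₀ = 1/√(LC) = 1/√(0.00188 × 6.46e-10) = 907400 rad/s
f₀ = ω₀/(2π) = 144 kHz

144 kHz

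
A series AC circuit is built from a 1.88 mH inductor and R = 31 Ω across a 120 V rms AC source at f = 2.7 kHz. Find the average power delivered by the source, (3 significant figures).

ω = 2πf = 16960 rad/s
X_L = ωL = 31.9 Ω
Z = 31.0 + j31.9 Ω
|Z| = √(31.0² + 31.9²) = 44.5 Ω
∠Z = arctan(31.9/31.0) = 45.8°
I = V/|Z| = 2.70 A
P = VI cos φ = 120 × 2.70 × cos(45.8°) = 226 W

226 W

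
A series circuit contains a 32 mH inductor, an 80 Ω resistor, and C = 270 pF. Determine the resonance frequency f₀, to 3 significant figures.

ω₀ = 1/√(LC) = 1/√(0.032 × 2.7e-10) = 340200 rad/s
f₀ = ω₀/(2π) = 54.1 kHz

54.1 kHz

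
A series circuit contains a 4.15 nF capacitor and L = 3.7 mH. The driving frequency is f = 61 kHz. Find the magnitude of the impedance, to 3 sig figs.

789 Ω

ω = 2πf = 383300 rad/s
X_L = ωL = 1420 Ω
X_C = 1/(ωC) = 629 Ω
Net reactance X = X_L − X_C = 789 Ω
Z = j789 Ω
|Z| = √(0² + 789²) = 789 Ω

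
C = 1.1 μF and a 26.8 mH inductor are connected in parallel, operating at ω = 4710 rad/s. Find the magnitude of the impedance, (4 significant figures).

X_L = ωL = 126.2 Ω
X_C = 1/(ωC) = 193.0 Ω
Parallel: admittances add. Y = 1/(jωL) + jωC
Y = (0 − j0.002741) S
|Y| = 0.002741 S → |Z| = 1/|Y| = 364.8 Ω, ∠Z = −∠Y = 90.00°

364.8 Ω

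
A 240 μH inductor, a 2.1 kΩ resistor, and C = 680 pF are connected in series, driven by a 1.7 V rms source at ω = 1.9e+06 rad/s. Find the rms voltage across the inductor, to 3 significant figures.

X_L = ωL = 456 Ω
X_C = 1/(ωC) = 774 Ω
Net reactance X = X_L − X_C = -318 Ω
Z = 2100 − j318 Ω
|Z| = √(2100² + 318²) = 2120 Ω
I = V/|Z| = 800 μA
V_L = I·|Z_L| = 0.000800 × 456 = 0.365 V

0.365 V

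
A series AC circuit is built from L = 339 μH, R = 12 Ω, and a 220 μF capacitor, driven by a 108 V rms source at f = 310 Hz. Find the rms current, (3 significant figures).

ω = 2πf = 1948 rad/s
X_L = ωL = 0.660 Ω
X_C = 1/(ωC) = 2.33 Ω
Net reactance X = X_L − X_C = -1.67 Ω
Z = 12.0 − j1.67 Ω
|Z| = √(12.0² + 1.67²) = 12.1 Ω
I = V/|Z| = 108/12.1 = 8.91 A

8.91 A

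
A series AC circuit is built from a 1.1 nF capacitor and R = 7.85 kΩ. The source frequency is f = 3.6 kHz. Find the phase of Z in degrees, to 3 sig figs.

-78.9°

ω = 2πf = 22620 rad/s
X_C = 1/(ωC) = 40200 Ω
Z = 7850 − j40200 Ω
|Z| = √(7850² + 40200²) = 41000 Ω
∠Z = arctan(-40200/7850) = -78.9°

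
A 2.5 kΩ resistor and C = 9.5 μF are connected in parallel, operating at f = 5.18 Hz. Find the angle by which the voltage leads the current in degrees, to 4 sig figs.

-37.70°

ω = 2πf = 32.55 rad/s
X_C = 1/(ωC) = 3234 Ω
Parallel: admittances add. Y = 1/R + jωC
Y = (0.0004000 + j0.0003092) S
|Y| = 0.0005056 S → |Z| = 1/|Y| = 1978 Ω, ∠Z = −∠Y = -37.70°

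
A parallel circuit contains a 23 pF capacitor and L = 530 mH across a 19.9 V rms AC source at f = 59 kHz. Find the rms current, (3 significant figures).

ω = 2πf = 370700 rad/s
X_L = ωL = 196000 Ω
X_C = 1/(ωC) = 117000 Ω
Parallel: admittances add. Y = 1/(jωL) + jωC
Y = (0 + j3.44e-06) S
|Y| = 3.44e-06 S → |Z| = 1/|Y| = 291000 Ω, ∠Z = −∠Y = -90.0°
I = V/|Z| = 19.9/291000 = 68.4 μA

68.4 μA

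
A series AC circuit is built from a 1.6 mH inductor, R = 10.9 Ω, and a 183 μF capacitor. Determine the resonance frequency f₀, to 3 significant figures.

294 Hz

ω₀ = 1/√(LC) = 1/√(0.0016 × 0.000183) = 1848 rad/s
f₀ = ω₀/(2π) = 294 Hz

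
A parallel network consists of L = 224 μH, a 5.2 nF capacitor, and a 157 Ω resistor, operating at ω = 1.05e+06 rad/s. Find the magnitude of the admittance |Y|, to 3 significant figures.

X_L = ωL = 235 Ω
X_C = 1/(ωC) = 183 Ω
Parallel: admittances add. Y = 1/R + 1/(jωL) + jωC
Y = (0.00637 + j0.00121) S
|Y| = 0.00648 S → |Z| = 1/|Y| = 154 Ω, ∠Z = −∠Y = -10.7°

6.48 mS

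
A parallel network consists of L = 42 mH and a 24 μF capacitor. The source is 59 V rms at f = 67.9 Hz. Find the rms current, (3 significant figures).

2.69 A

ω = 2πf = 426.6 rad/s
X_L = ωL = 17.9 Ω
X_C = 1/(ωC) = 97.7 Ω
Parallel: admittances add. Y = 1/(jωL) + jωC
Y = (0 − j0.0456) S
|Y| = 0.0456 S → |Z| = 1/|Y| = 21.9 Ω, ∠Z = −∠Y = 90.0°
I = V/|Z| = 59/21.9 = 2.69 A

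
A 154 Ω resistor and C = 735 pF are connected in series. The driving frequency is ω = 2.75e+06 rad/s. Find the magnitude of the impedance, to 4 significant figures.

X_C = 1/(ωC) = 494.7 Ω
Z = 154.0 − j494.7 Ω
|Z| = √(154.0² + 494.7²) = 518.2 Ω

518.2 Ω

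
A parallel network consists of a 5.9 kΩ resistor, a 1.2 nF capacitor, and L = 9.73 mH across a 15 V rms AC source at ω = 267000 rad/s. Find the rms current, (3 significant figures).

2.72 mA

X_L = ωL = 2600 Ω
X_C = 1/(ωC) = 3120 Ω
Parallel: admittances add. Y = 1/R + 1/(jωL) + jωC
Y = (0.000169 − j6.45e-05) S
|Y| = 0.000181 S → |Z| = 1/|Y| = 5510 Ω, ∠Z = −∠Y = 20.8°
I = V/|Z| = 15/5510 = 2.72 mA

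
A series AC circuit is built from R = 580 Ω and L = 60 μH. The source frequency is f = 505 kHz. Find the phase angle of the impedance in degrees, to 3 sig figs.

18.2°

ω = 2πf = 3.173e+06 rad/s
X_L = ωL = 190 Ω
Z = 580 + j190 Ω
|Z| = √(580² + 190²) = 610 Ω
∠Z = arctan(190/580) = 18.2°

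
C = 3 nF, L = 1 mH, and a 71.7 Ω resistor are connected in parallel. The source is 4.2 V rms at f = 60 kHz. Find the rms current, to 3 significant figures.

58.9 mA

ω = 2πf = 377000 rad/s
X_L = ωL = 377 Ω
X_C = 1/(ωC) = 884 Ω
Parallel: admittances add. Y = 1/R + 1/(jωL) + jωC
Y = (0.0139 − j0.00152) S
|Y| = 0.0140 S → |Z| = 1/|Y| = 71.3 Ω, ∠Z = −∠Y = 6.23°
I = V/|Z| = 4.2/71.3 = 58.9 mA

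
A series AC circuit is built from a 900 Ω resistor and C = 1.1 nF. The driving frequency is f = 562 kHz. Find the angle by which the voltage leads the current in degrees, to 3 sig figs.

ω = 2πf = 3.531e+06 rad/s
X_C = 1/(ωC) = 257 Ω
Z = 900 − j257 Ω
|Z| = √(900² + 257²) = 936 Ω
∠Z = arctan(-257/900) = -16.0°

-16.0°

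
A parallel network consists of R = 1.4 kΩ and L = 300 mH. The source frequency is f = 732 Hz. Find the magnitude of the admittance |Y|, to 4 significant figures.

1.018 mS

ω = 2πf = 4599 rad/s
X_L = ωL = 1380 Ω
Parallel: admittances add. Y = 1/R + 1/(jωL)
Y = (0.0007143 − j0.0007247) S
|Y| = 0.001018 S → |Z| = 1/|Y| = 982.7 Ω, ∠Z = −∠Y = 45.42°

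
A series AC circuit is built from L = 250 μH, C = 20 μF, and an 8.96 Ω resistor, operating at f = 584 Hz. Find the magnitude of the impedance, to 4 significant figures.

15.55 Ω

ω = 2πf = 3669 rad/s
X_L = ωL = 0.9173 Ω
X_C = 1/(ωC) = 13.63 Ω
Net reactance X = X_L − X_C = -12.71 Ω
Z = 8.960 − j12.71 Ω
|Z| = √(8.960² + 12.71²) = 15.55 Ω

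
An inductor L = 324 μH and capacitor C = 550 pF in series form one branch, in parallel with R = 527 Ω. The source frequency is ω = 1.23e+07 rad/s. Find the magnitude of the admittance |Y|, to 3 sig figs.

X_L = ωL = 3990 Ω
X_C = 1/(ωC) = 148 Ω
Branch 1: Z₁ = R = 527 Ω
Branch 2 (series LC): Z₂ = j(X_L − X_C) = j3840 Ω
Parallel: Z = Z₁Z₂/(Z₁+Z₂), |Z| = 522 Ω, ∠Z = 7.82°
|Y| = 1/|Z| = 1.92 mS

1.92 mS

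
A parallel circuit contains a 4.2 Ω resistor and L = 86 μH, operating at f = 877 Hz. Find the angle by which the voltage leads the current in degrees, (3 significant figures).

83.6°

ω = 2πf = 5510 rad/s
X_L = ωL = 0.474 Ω
Parallel: admittances add. Y = 1/R + 1/(jωL)
Y = (0.238 − j2.11) S
|Y| = 2.12 S → |Z| = 1/|Y| = 0.471 Ω, ∠Z = −∠Y = 83.6°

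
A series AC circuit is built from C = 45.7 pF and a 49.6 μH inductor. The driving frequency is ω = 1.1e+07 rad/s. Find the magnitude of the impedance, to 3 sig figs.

X_L = ωL = 546 Ω
X_C = 1/(ωC) = 1990 Ω
Net reactance X = X_L − X_C = -1440 Ω
Z = − j1440 Ω
|Z| = √(0² + 1440²) = 1440 Ω

1440 Ω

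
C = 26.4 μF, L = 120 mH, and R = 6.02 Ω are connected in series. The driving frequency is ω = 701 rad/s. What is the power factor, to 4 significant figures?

X_L = ωL = 84.12 Ω
X_C = 1/(ωC) = 54.04 Ω
Net reactance X = X_L − X_C = 30.08 Ω
Z = 6.020 + j30.08 Ω
|Z| = √(6.020² + 30.08²) = 30.68 Ω
∠Z = arctan(30.08/6.020) = 78.68°
cos φ = cos(78.68°) = 0.1962

0.1962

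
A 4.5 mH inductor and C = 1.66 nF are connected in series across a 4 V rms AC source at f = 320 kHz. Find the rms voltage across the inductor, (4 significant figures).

4.137 V

ω = 2πf = 2.011e+06 rad/s
X_L = ωL = 9048 Ω
X_C = 1/(ωC) = 299.6 Ω
Net reactance X = X_L − X_C = 8748 Ω
Z = j8748 Ω
|Z| = √(0² + 8748²) = 8748 Ω
I = V/|Z| = 457.2 μA
V_L = I·|Z_L| = 0.0004572 × 9048 = 4.137 V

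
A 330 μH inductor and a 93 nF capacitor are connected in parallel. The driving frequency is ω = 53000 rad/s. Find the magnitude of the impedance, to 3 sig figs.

X_L = ωL = 17.5 Ω
X_C = 1/(ωC) = 203 Ω
Parallel: admittances add. Y = 1/(jωL) + jωC
Y = (0 − j0.0522) S
|Y| = 0.0522 S → |Z| = 1/|Y| = 19.1 Ω, ∠Z = −∠Y = 90.0°

19.1 Ω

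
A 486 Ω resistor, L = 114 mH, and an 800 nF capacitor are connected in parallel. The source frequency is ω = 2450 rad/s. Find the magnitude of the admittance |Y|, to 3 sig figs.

X_L = ωL = 279 Ω
X_C = 1/(ωC) = 510 Ω
Parallel: admittances add. Y = 1/R + 1/(jωL) + jωC
Y = (0.00206 − j0.00162) S
|Y| = 0.00262 S → |Z| = 1/|Y| = 382 Ω, ∠Z = −∠Y = 38.2°

2.62 mS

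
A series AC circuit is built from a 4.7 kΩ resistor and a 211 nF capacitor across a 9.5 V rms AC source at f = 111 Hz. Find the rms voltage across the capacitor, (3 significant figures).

ω = 2πf = 697.4 rad/s
X_C = 1/(ωC) = 6800 Ω
Z = 4700 − j6800 Ω
|Z| = √(4700² + 6800²) = 8260 Ω
I = V/|Z| = 1.15 mA
V_C = I·|Z_C| = 0.00115 × 6800 = 7.81 V

7.81 V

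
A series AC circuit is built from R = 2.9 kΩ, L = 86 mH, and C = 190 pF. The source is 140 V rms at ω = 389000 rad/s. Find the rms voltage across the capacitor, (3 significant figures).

94.1 V

X_L = ωL = 33500 Ω
X_C = 1/(ωC) = 13500 Ω
Net reactance X = X_L − X_C = 19900 Ω
Z = 2900 + j19900 Ω
|Z| = √(2900² + 19900²) = 20100 Ω
I = V/|Z| = 6.95 mA
V_C = I·|Z_C| = 0.00695 × 13500 = 94.1 V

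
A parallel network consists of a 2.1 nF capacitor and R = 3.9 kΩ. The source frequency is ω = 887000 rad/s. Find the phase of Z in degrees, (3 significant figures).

-82.2°

X_C = 1/(ωC) = 537 Ω
Parallel: admittances add. Y = 1/R + jωC
Y = (0.000256 + j0.00186) S
|Y| = 0.00188 S → |Z| = 1/|Y| = 532 Ω, ∠Z = −∠Y = -82.2°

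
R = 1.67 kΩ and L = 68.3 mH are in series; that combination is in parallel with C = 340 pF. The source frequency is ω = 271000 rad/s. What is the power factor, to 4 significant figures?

0.1245

X_L = ωL = 18510 Ω
X_C = 1/(ωC) = 10850 Ω
Branch 1 (R+jX_L): Z₁ = 1670 + j18510 Ω, |Z₁| = 18580 Ω
Branch 2 (−jX_C): Z₂ = −j10850 Ω
Parallel: Z = Z₁Z₂/(Z₁+Z₂), |Z| = 25740 Ω, ∠Z = -82.85°
cos φ = cos(-82.85°) = 0.1245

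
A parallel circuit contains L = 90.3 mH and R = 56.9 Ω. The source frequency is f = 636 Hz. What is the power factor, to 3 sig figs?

ω = 2πf = 3996 rad/s
X_L = ωL = 361 Ω
Parallel: admittances add. Y = 1/R + 1/(jωL)
Y = (0.0176 − j0.00277) S
|Y| = 0.0178 S → |Z| = 1/|Y| = 56.2 Ω, ∠Z = −∠Y = 8.96°
cos φ = cos(8.96°) = 0.988

0.988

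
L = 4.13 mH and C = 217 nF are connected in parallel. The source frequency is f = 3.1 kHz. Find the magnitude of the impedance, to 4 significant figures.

121.9 Ω

ω = 2πf = 19480 rad/s
X_L = ωL = 80.44 Ω
X_C = 1/(ωC) = 236.6 Ω
Parallel: admittances add. Y = 1/(jωL) + jωC
Y = (0 − j0.008204) S
|Y| = 0.008204 S → |Z| = 1/|Y| = 121.9 Ω, ∠Z = −∠Y = 90.00°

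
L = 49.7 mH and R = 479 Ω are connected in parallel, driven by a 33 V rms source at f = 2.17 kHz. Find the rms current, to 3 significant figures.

ω = 2πf = 13630 rad/s
X_L = ωL = 678 Ω
Parallel: admittances add. Y = 1/R + 1/(jωL)
Y = (0.00209 − j0.00148) S
|Y| = 0.00256 S → |Z| = 1/|Y| = 391 Ω, ∠Z = −∠Y = 35.3°
I = V/|Z| = 33/391 = 84.4 mA

84.4 mA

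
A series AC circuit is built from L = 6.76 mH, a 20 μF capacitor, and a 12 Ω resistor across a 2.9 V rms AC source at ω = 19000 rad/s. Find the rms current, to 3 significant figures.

22.9 mA

X_L = ωL = 128 Ω
X_C = 1/(ωC) = 2.63 Ω
Net reactance X = X_L − X_C = 126 Ω
Z = 12.0 + j126 Ω
|Z| = √(12.0² + 126²) = 126 Ω
I = V/|Z| = 2.9/126 = 22.9 mA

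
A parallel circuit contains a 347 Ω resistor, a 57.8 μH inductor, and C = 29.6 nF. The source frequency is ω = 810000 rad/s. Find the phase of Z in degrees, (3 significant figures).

-42.2°

X_L = ωL = 46.8 Ω
X_C = 1/(ωC) = 41.7 Ω
Parallel: admittances add. Y = 1/R + 1/(jωL) + jωC
Y = (0.00288 + j0.00262) S
|Y| = 0.00389 S → |Z| = 1/|Y| = 257 Ω, ∠Z = −∠Y = -42.2°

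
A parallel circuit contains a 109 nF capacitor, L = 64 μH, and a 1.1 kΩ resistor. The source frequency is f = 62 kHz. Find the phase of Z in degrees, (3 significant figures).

ω = 2πf = 389600 rad/s
X_L = ωL = 24.9 Ω
X_C = 1/(ωC) = 23.6 Ω
Parallel: admittances add. Y = 1/R + 1/(jωL) + jωC
Y = (0.000909 + j0.00235) S
|Y| = 0.00252 S → |Z| = 1/|Y| = 397 Ω, ∠Z = −∠Y = -68.9°

-68.9°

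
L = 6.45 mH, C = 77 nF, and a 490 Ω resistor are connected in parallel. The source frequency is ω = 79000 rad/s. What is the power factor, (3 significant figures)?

0.444

X_L = ωL = 510 Ω
X_C = 1/(ωC) = 164 Ω
Parallel: admittances add. Y = 1/R + 1/(jωL) + jωC
Y = (0.00204 + j0.00412) S
|Y| = 0.00460 S → |Z| = 1/|Y| = 217 Ω, ∠Z = −∠Y = -63.7°
cos φ = cos(-63.7°) = 0.444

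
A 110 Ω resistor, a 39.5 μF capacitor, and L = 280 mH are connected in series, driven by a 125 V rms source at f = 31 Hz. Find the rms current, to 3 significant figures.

937 mA

ω = 2πf = 194.8 rad/s
X_L = ωL = 54.5 Ω
X_C = 1/(ωC) = 130 Ω
Net reactance X = X_L − X_C = -75.4 Ω
Z = 110 − j75.4 Ω
|Z| = √(110² + 75.4²) = 133 Ω
I = V/|Z| = 125/133 = 937 mA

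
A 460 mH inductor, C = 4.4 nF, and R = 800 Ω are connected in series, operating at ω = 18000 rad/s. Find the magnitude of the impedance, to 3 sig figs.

X_L = ωL = 8280 Ω
X_C = 1/(ωC) = 12600 Ω
Net reactance X = X_L − X_C = -4350 Ω
Z = 800 − j4350 Ω
|Z| = √(800² + 4350²) = 4420 Ω

4420 Ω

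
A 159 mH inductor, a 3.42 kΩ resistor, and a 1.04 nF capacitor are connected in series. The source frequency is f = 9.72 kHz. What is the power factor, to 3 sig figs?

0.493

ω = 2πf = 61070 rad/s
X_L = ωL = 9710 Ω
X_C = 1/(ωC) = 15700 Ω
Net reactance X = X_L − X_C = -6030 Ω
Z = 3420 − j6030 Ω
|Z| = √(3420² + 6030²) = 6940 Ω
∠Z = arctan(-6030/3420) = -60.5°
cos φ = cos(-60.5°) = 0.493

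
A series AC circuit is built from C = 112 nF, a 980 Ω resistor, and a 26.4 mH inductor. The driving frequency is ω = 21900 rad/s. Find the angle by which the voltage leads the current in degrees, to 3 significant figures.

X_L = ωL = 578 Ω
X_C = 1/(ωC) = 408 Ω
Net reactance X = X_L − X_C = 170 Ω
Z = 980 + j170 Ω
|Z| = √(980² + 170²) = 995 Ω
∠Z = arctan(170/980) = 9.87°

9.87°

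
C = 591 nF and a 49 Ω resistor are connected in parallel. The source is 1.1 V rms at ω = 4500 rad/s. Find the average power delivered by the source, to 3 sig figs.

X_C = 1/(ωC) = 376 Ω
Parallel: admittances add. Y = 1/R + jωC
Y = (0.0204 + j0.00266) S
|Y| = 0.0206 S → |Z| = 1/|Y| = 48.6 Ω, ∠Z = −∠Y = -7.42°
I = V/|Z| = 22.6 mA
P = VI cos φ = 1.1 × 0.0226 × cos(-7.42°) = 24.7 mW

24.7 mW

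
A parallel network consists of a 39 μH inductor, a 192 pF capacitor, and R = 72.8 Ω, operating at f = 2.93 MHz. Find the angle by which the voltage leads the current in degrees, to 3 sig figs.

ω = 2πf = 1.841e+07 rad/s
X_L = ωL = 718 Ω
X_C = 1/(ωC) = 283 Ω
Parallel: admittances add. Y = 1/R + 1/(jωL) + jωC
Y = (0.0137 + j0.00214) S
|Y| = 0.0139 S → |Z| = 1/|Y| = 71.9 Ω, ∠Z = −∠Y = -8.86°

-8.86°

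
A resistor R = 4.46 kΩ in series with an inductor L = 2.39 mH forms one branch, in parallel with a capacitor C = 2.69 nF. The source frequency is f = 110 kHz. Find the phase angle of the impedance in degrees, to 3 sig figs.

ω = 2πf = 691200 rad/s
X_L = ωL = 1650 Ω
X_C = 1/(ωC) = 538 Ω
Branch 1 (R+jX_L): Z₁ = 4460 + j1650 Ω, |Z₁| = 4760 Ω
Branch 2 (−jX_C): Z₂ = −j538 Ω
Parallel: Z = Z₁Z₂/(Z₁+Z₂), |Z| = 556 Ω, ∠Z = -83.7°

-83.7°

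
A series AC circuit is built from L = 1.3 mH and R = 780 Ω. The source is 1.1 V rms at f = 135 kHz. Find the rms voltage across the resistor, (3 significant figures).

0.635 V

ω = 2πf = 848200 rad/s
X_L = ωL = 1100 Ω
Z = 780 + j1100 Ω
|Z| = √(780² + 1100²) = 1350 Ω
I = V/|Z| = 814 μA
V_R = I·|Z_R| = 0.000814 × 780 = 0.635 V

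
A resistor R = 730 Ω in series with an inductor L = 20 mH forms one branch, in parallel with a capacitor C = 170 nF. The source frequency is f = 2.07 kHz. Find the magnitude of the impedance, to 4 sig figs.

464.3 Ω

ω = 2πf = 13010 rad/s
X_L = ωL = 260.1 Ω
X_C = 1/(ωC) = 452.3 Ω
Branch 1 (R+jX_L): Z₁ = 730.0 + j260.1 Ω, |Z₁| = 775.0 Ω
Branch 2 (−jX_C): Z₂ = −j452.3 Ω
Parallel: Z = Z₁Z₂/(Z₁+Z₂), |Z| = 464.3 Ω, ∠Z = -55.64°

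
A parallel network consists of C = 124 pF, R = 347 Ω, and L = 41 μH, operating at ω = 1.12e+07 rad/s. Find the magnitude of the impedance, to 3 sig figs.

X_L = ωL = 459 Ω
X_C = 1/(ωC) = 720 Ω
Parallel: admittances add. Y = 1/R + 1/(jωL) + jωC
Y = (0.00288 − j0.000789) S
|Y| = 0.00299 S → |Z| = 1/|Y| = 335 Ω, ∠Z = −∠Y = 15.3°

335 Ω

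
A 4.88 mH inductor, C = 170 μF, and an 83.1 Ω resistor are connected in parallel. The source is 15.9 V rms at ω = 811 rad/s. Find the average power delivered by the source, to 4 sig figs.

X_L = ωL = 3.958 Ω
X_C = 1/(ωC) = 7.253 Ω
Parallel: admittances add. Y = 1/R + 1/(jωL) + jωC
Y = (0.01203 − j0.1148) S
|Y| = 0.1154 S → |Z| = 1/|Y| = 8.663 Ω, ∠Z = −∠Y = 84.02°
I = V/|Z| = 1.835 A
P = VI cos φ = 15.9 × 1.835 × cos(84.02°) = 3.042 W

3.042 W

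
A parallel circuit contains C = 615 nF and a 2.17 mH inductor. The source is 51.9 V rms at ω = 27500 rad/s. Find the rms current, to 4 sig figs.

X_L = ωL = 59.68 Ω
X_C = 1/(ωC) = 59.13 Ω
Parallel: admittances add. Y = 1/(jωL) + jωC
Y = (0 + j0.0001551) S
|Y| = 0.0001551 S → |Z| = 1/|Y| = 6449 Ω, ∠Z = −∠Y = -90.00°
I = V/|Z| = 51.9/6449 = 8.048 mA

8.048 mA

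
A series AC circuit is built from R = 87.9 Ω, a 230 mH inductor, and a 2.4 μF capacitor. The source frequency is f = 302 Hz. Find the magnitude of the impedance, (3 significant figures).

234 Ω

ω = 2πf = 1898 rad/s
X_L = ωL = 436 Ω
X_C = 1/(ωC) = 220 Ω
Net reactance X = X_L − X_C = 217 Ω
Z = 87.9 + j217 Ω
|Z| = √(87.9² + 217²) = 234 Ω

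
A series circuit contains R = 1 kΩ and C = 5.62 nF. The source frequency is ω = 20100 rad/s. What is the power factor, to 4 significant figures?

0.1122

X_C = 1/(ωC) = 8853 Ω
Z = 1000 − j8853 Ω
|Z| = √(1000² + 8853²) = 8909 Ω
∠Z = arctan(-8853/1000) = -83.56°
cos φ = cos(-83.56°) = 0.1122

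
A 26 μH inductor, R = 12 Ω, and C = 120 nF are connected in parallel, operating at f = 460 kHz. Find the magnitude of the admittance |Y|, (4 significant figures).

343.8 mS

ω = 2πf = 2.89e+06 rad/s
X_L = ωL = 75.15 Ω
X_C = 1/(ωC) = 2.883 Ω
Parallel: admittances add. Y = 1/R + 1/(jωL) + jωC
Y = (0.08333 + j0.3335) S
|Y| = 0.3438 S → |Z| = 1/|Y| = 2.909 Ω, ∠Z = −∠Y = -75.97°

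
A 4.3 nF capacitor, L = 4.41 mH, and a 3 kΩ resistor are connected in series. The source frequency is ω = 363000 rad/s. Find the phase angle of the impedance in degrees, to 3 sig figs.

17.7°

X_L = ωL = 1600 Ω
X_C = 1/(ωC) = 641 Ω
Net reactance X = X_L − X_C = 960 Ω
Z = 3000 + j960 Ω
|Z| = √(3000² + 960²) = 3150 Ω
∠Z = arctan(960/3000) = 17.7°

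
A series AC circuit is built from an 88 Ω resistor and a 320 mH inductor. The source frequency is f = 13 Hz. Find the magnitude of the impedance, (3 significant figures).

ω = 2πf = 81.68 rad/s
X_L = ωL = 26.1 Ω
Z = 88.0 + j26.1 Ω
|Z| = √(88.0² + 26.1²) = 91.8 Ω

91.8 Ω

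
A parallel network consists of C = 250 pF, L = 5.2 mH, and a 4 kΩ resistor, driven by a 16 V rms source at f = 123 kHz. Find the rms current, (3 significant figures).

ω = 2πf = 772800 rad/s
X_L = ωL = 4020 Ω
X_C = 1/(ωC) = 5180 Ω
Parallel: admittances add. Y = 1/R + 1/(jωL) + jωC
Y = (0.000250 − j5.56e-05) S
|Y| = 0.000256 S → |Z| = 1/|Y| = 3900 Ω, ∠Z = −∠Y = 12.5°
I = V/|Z| = 16/3900 = 4.10 mA

4.10 mA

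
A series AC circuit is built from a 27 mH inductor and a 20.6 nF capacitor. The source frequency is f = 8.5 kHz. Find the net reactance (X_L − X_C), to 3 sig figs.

533 Ω

ω = 2πf = 53410 rad/s
X_L = ωL = 1440 Ω
X_C = 1/(ωC) = 909 Ω
X = 1440 − 909 = 533 Ω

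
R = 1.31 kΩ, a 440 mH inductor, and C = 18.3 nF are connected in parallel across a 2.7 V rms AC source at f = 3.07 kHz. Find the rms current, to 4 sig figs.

2.157 mA

ω = 2πf = 19290 rad/s
X_L = ωL = 8487 Ω
X_C = 1/(ωC) = 2833 Ω
Parallel: admittances add. Y = 1/R + 1/(jωL) + jωC
Y = (0.0007634 + j0.0002352) S
|Y| = 0.0007988 S → |Z| = 1/|Y| = 1252 Ω, ∠Z = −∠Y = -17.12°
I = V/|Z| = 2.7/1252 = 2.157 mA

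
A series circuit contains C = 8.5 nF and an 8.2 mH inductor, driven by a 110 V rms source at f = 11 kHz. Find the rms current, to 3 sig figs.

ω = 2πf = 69120 rad/s
X_L = ωL = 567 Ω
X_C = 1/(ωC) = 1700 Ω
Net reactance X = X_L − X_C = -1140 Ω
Z = − j1140 Ω
|Z| = √(0² + 1140²) = 1140 Ω
I = V/|Z| = 110/1140 = 96.9 mA

96.9 mA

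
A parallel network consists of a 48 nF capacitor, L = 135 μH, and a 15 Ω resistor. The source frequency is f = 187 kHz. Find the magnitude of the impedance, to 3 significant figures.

12.0 Ω

ω = 2πf = 1.175e+06 rad/s
X_L = ωL = 159 Ω
X_C = 1/(ωC) = 17.7 Ω
Parallel: admittances add. Y = 1/R + 1/(jωL) + jωC
Y = (0.0667 + j0.0501) S
|Y| = 0.0834 S → |Z| = 1/|Y| = 12.0 Ω, ∠Z = −∠Y = -36.9°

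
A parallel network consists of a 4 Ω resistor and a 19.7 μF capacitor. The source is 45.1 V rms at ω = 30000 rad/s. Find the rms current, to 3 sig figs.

28.9 A

X_C = 1/(ωC) = 1.69 Ω
Parallel: admittances add. Y = 1/R + jωC
Y = (0.250 + j0.591) S
|Y| = 0.642 S → |Z| = 1/|Y| = 1.56 Ω, ∠Z = −∠Y = -67.1°
I = V/|Z| = 45.1/1.56 = 28.9 A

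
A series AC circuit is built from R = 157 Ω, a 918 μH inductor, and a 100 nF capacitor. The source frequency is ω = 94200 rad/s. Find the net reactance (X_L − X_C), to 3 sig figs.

X_L = ωL = 86.5 Ω
X_C = 1/(ωC) = 106 Ω
X = 86.5 − 106 = -19.7 Ω

-19.7 Ω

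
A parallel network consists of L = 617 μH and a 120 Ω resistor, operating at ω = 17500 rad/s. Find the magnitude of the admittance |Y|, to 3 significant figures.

93.0 mS

X_L = ωL = 10.8 Ω
Parallel: admittances add. Y = 1/R + 1/(jωL)
Y = (0.00833 − j0.0926) S
|Y| = 0.0930 S → |Z| = 1/|Y| = 10.8 Ω, ∠Z = −∠Y = 84.9°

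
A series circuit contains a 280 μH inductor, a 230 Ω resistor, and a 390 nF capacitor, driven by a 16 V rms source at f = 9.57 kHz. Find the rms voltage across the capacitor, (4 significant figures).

ω = 2πf = 60130 rad/s
X_L = ωL = 16.84 Ω
X_C = 1/(ωC) = 42.64 Ω
Net reactance X = X_L − X_C = -25.81 Ω
Z = 230.0 − j25.81 Ω
|Z| = √(230.0² + 25.81²) = 231.4 Ω
I = V/|Z| = 69.13 mA
V_C = I·|Z_C| = 0.06913 × 42.64 = 2.948 V

2.948 V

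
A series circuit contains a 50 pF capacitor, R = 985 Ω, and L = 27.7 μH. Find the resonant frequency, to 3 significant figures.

ω₀ = 1/√(LC) = 1/√(2.77e-05 × 5e-11) = 2.687e+07 rad/s
f₀ = ω₀/(2π) = 4.28 MHz

4.28 MHz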